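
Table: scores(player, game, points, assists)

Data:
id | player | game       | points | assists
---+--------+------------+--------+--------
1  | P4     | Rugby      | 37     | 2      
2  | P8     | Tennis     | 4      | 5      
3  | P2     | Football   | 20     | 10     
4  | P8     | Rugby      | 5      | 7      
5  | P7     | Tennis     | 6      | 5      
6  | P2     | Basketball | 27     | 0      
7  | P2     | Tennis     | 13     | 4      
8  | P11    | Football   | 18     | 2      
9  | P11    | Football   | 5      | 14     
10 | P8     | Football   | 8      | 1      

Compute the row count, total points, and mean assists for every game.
SELECT game,
       COUNT(*) as cnt,
       SUM(points) as total_points,
       AVG(assists) as avg_assists
FROM scores
GROUP BY game

Result:
  Basketball: 1 records, 27 total points, 0.00 avg assists
  Football: 4 records, 51 total points, 6.75 avg assists
  Rugby: 2 records, 42 total points, 4.50 avg assists
  Tennis: 3 records, 23 total points, 4.67 avg assists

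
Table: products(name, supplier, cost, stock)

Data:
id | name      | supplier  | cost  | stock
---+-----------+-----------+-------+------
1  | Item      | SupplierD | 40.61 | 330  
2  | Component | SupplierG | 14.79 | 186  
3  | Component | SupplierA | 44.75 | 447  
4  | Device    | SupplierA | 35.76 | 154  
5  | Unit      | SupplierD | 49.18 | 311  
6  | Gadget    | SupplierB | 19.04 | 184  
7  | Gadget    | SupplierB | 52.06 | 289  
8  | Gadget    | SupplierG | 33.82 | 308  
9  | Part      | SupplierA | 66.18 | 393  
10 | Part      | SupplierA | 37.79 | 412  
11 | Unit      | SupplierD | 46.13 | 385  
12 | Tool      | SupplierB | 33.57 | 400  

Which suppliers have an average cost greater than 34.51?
SELECT supplier, AVG(cost)
FROM products
GROUP BY supplier
HAVING AVG(cost) > 34.51

Result:
  SupplierA: avg=46.12
  SupplierB: avg=34.89
  SupplierD: avg=45.31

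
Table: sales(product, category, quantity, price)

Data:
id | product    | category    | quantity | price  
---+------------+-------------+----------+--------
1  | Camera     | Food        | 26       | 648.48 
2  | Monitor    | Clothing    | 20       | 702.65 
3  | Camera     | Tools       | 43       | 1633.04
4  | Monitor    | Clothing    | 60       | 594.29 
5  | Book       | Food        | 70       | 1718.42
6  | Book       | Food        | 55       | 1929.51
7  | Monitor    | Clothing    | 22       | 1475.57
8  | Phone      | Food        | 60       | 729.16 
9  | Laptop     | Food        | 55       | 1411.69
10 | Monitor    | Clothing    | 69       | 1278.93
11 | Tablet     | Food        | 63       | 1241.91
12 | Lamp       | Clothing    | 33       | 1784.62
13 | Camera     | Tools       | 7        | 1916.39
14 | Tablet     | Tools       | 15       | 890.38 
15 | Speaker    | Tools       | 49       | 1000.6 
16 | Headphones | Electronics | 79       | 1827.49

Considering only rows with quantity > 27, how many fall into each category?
SELECT category, COUNT(*)
FROM sales
WHERE quantity > 27
GROUP BY category

Note: WHERE filters rows before grouping.

Result:
  Clothing: 3
  Electronics: 1
  Food: 5
  Tools: 2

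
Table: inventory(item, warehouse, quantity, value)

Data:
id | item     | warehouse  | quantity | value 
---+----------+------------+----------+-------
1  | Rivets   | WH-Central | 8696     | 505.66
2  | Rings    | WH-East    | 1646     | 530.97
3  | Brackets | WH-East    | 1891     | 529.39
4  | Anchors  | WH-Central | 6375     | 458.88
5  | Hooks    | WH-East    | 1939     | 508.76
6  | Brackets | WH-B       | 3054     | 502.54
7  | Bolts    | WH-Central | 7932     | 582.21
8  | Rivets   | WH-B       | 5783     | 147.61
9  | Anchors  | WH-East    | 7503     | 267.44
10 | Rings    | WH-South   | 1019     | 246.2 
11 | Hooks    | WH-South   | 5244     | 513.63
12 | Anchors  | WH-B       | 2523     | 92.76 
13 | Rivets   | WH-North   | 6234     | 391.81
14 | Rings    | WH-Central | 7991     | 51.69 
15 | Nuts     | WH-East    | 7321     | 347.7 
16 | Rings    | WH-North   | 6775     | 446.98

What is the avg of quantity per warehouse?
SELECT warehouse, AVG(quantity) as result
FROM inventory
GROUP BY warehouse

Result:
  WH-B: 3786.67
  WH-Central: 7748.50
  WH-East: 4060.00
  WH-North: 6504.50
  WH-South: 3131.50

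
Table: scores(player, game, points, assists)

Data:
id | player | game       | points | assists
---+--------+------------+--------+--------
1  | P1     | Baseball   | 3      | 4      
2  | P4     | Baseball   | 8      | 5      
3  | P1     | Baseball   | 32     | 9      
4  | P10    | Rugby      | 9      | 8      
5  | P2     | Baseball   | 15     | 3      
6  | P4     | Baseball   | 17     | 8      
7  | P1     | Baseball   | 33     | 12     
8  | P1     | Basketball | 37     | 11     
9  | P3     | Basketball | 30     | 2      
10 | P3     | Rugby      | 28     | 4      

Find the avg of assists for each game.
SELECT game, AVG(assists) as result
FROM scores
GROUP BY game

Result:
  Baseball: 6.83
  Basketball: 6.50
  Rugby: 6.00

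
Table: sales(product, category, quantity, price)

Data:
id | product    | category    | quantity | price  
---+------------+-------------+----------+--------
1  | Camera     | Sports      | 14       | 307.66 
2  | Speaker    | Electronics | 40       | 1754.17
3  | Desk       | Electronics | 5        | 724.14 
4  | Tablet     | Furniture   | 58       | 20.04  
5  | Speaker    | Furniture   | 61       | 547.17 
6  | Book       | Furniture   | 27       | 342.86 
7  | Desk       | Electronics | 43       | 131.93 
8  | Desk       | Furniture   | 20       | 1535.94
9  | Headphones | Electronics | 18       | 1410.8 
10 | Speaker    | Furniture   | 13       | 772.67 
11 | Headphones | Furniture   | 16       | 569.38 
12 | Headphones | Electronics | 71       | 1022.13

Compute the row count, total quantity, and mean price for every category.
SELECT category,
       COUNT(*) as cnt,
       SUM(quantity) as total_quantity,
       AVG(price) as avg_price
FROM sales
GROUP BY category

Result:
  Electronics: 5 records, 177 total quantity, 1008.63 avg price
  Furniture: 6 records, 195 total quantity, 631.34 avg price
  Sports: 1 records, 14 total quantity, 307.66 avg price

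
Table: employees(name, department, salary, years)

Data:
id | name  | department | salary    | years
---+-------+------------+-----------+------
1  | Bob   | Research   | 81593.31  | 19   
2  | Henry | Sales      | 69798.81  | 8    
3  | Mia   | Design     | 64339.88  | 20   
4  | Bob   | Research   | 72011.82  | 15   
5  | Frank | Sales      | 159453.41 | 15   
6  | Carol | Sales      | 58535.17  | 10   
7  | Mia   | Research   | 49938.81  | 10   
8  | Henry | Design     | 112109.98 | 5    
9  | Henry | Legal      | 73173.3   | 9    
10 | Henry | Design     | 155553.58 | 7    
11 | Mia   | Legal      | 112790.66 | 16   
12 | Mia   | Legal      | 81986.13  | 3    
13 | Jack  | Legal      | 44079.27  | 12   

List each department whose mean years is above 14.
SELECT department, AVG(years)
FROM employees
GROUP BY department
HAVING AVG(years) > 14

Result:
  Research: avg=14.67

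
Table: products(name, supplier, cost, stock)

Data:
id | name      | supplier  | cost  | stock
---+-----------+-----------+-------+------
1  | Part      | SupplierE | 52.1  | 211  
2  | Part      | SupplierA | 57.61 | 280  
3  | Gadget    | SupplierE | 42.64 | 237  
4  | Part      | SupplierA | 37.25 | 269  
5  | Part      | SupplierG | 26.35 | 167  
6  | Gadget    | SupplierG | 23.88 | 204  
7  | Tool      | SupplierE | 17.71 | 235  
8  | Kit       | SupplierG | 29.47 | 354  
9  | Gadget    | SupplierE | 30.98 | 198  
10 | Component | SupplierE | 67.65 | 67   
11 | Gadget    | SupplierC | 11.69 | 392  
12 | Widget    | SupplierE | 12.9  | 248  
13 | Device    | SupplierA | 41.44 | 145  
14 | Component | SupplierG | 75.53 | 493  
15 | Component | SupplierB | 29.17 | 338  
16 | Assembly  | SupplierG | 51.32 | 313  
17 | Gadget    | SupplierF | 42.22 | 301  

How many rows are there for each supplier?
SELECT supplier, COUNT(*) as count
FROM products
GROUP BY supplier

Result:
  SupplierA: 3
  SupplierB: 1
  SupplierC: 1
  SupplierE: 6
  SupplierF: 1
  SupplierG: 5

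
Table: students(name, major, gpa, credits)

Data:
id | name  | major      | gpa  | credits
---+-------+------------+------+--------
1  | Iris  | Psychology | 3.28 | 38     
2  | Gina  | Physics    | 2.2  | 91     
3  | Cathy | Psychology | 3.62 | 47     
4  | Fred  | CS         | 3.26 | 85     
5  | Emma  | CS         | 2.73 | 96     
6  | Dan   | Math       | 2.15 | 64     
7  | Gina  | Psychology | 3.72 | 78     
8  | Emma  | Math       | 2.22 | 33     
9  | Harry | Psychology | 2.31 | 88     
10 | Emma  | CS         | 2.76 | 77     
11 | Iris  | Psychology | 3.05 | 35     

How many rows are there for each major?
SELECT major, COUNT(*) as count
FROM students
GROUP BY major

Result:
  CS: 3
  Math: 2
  Physics: 1
  Psychology: 5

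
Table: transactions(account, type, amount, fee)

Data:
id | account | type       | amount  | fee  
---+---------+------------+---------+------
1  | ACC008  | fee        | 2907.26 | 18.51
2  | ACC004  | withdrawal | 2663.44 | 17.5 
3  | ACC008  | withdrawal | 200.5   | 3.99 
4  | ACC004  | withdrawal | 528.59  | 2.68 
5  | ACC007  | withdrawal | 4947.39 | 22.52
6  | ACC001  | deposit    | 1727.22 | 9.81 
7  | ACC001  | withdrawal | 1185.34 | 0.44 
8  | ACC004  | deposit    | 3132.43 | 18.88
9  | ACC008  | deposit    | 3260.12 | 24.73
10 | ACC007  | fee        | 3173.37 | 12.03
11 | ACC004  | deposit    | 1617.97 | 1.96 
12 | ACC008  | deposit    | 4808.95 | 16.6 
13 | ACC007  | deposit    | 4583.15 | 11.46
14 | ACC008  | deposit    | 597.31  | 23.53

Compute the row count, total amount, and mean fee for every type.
SELECT type,
       COUNT(*) as cnt,
       SUM(amount) as total_amount,
       AVG(fee) as avg_fee
FROM transactions
GROUP BY type

Result:
  deposit: 7 records, 19727.15 total amount, 15.28 avg fee
  fee: 2 records, 6080.63 total amount, 15.27 avg fee
  withdrawal: 5 records, 9525.26 total amount, 9.43 avg fee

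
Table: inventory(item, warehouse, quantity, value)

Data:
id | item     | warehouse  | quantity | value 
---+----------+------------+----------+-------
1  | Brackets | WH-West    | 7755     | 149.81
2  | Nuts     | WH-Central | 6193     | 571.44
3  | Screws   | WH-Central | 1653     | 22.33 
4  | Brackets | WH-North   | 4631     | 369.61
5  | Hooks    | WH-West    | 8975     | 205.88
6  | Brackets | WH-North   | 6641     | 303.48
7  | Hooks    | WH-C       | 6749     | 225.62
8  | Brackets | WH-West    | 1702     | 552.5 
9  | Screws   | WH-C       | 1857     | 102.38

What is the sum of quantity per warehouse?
SELECT warehouse, SUM(quantity) as result
FROM inventory
GROUP BY warehouse

Result:
  WH-C: 8606
  WH-Central: 7846
  WH-North: 11272
  WH-West: 18432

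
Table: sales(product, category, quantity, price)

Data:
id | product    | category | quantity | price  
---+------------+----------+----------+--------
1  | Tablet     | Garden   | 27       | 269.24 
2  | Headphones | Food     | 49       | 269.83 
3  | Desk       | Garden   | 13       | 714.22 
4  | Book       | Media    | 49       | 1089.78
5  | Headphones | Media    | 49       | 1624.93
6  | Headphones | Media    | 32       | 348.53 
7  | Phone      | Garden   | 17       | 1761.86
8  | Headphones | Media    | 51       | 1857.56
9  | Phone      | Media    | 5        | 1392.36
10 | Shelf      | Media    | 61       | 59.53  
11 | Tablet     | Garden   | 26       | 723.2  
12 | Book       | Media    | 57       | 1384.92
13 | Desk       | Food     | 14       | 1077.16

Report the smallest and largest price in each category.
SELECT category, MIN(price), MAX(price)
FROM sales
GROUP BY category

Result:
  Food: min=269.83, max=1077.16
  Garden: min=269.24, max=1761.86
  Media: min=59.53, max=1857.56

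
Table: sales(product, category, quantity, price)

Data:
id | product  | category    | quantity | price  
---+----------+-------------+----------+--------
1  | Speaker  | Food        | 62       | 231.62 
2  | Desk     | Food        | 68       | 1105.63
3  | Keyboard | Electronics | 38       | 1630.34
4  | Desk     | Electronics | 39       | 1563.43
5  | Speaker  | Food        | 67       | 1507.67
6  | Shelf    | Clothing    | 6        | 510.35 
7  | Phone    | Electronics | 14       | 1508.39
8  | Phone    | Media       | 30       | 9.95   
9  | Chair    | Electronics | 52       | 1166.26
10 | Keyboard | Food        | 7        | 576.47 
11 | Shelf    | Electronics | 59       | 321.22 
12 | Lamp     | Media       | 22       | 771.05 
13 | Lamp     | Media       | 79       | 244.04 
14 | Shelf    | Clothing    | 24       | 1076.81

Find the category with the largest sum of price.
SELECT category, SUM(price) as val
FROM sales
GROUP BY category
ORDER BY val DESC
LIMIT 1

Result: Electronics with sum(price) = 6189.64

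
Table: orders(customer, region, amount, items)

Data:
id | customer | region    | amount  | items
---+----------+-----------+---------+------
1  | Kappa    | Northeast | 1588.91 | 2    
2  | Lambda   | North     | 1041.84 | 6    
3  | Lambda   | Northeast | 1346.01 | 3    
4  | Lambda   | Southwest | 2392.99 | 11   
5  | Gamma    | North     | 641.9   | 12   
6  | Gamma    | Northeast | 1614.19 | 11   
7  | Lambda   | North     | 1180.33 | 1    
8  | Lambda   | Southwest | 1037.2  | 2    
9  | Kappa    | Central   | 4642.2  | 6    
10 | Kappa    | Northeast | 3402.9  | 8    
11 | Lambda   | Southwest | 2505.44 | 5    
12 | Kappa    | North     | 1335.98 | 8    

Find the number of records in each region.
SELECT region, COUNT(*) as count
FROM orders
GROUP BY region

Result:
  Central: 1
  North: 4
  Northeast: 4
  Southwest: 3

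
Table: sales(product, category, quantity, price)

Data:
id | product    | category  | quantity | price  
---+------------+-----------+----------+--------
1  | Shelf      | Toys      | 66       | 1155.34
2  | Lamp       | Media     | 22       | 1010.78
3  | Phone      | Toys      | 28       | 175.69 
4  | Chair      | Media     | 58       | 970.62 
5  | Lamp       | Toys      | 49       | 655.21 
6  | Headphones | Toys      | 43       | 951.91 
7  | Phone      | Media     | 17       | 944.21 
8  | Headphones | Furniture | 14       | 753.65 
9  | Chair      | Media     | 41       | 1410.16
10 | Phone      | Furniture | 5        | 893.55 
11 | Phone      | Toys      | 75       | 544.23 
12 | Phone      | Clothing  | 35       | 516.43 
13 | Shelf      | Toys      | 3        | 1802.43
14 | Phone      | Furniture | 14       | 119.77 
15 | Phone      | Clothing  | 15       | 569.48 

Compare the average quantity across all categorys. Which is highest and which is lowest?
SELECT category, AVG(quantity)
FROM sales
GROUP BY category
ORDER BY AVG(quantity)

All groups:
  Furniture: 11.00
  Clothing: 25.00
  Media: 34.50
  Toys: 44.00

Highest: Toys (44.00)
Lowest: Furniture (11.00)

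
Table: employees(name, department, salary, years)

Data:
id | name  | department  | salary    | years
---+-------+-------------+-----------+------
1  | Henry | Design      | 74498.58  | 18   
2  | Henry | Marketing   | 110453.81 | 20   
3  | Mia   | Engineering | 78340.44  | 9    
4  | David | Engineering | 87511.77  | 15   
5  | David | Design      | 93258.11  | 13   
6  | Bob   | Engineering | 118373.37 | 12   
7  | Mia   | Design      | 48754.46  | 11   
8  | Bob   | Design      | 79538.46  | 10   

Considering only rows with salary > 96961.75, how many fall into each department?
SELECT department, COUNT(*)
FROM employees
WHERE salary > 96961.75
GROUP BY department

Note: WHERE filters rows before grouping.

Result:
  Engineering: 1
  Marketing: 1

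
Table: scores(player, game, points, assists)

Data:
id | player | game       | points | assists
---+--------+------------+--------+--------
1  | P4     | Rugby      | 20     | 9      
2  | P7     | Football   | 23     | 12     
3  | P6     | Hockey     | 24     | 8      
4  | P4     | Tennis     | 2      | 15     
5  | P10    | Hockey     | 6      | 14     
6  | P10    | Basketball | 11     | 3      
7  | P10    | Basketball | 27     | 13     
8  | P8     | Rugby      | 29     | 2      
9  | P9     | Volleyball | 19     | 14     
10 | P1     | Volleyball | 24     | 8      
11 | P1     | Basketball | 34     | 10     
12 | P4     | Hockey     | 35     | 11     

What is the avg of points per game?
SELECT game, AVG(points) as result
FROM scores
GROUP BY game

Result:
  Basketball: 24.00
  Football: 23.00
  Hockey: 21.67
  Rugby: 24.50
  Tennis: 2.00
  Volleyball: 21.50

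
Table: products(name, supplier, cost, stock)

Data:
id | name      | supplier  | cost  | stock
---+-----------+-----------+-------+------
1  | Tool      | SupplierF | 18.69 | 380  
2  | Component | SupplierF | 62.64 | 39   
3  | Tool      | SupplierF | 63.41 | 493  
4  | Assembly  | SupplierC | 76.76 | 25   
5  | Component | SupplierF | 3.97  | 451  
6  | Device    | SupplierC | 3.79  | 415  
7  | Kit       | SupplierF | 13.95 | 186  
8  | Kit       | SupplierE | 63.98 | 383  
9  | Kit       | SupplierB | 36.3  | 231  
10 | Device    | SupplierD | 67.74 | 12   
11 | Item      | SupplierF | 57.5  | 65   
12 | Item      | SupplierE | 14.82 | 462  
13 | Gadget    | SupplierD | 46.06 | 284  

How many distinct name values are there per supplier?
SELECT supplier, COUNT(DISTINCT name)
FROM products
GROUP BY supplier

Result:
  SupplierB: 1 distinct
  SupplierC: 2 distinct
  SupplierD: 2 distinct
  SupplierE: 2 distinct
  SupplierF: 4 distinct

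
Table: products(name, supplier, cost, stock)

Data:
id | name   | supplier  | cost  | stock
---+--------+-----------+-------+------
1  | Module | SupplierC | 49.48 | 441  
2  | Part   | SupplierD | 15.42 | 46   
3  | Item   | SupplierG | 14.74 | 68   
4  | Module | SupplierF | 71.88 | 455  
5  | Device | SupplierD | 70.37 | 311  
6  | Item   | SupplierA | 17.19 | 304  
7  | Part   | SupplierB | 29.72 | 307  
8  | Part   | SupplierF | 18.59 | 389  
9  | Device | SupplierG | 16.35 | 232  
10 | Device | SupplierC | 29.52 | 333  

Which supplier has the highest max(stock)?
SELECT supplier, MAX(stock) as val
FROM products
GROUP BY supplier
ORDER BY val DESC
LIMIT 1

Result: SupplierF with max(stock) = 455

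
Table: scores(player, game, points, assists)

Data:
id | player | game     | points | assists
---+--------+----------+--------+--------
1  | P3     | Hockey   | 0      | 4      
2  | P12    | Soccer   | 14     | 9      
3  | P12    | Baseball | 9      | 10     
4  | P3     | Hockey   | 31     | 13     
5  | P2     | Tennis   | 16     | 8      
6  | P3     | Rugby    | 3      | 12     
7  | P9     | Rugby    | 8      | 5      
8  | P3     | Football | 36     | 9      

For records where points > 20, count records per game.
SELECT game, COUNT(*)
FROM scores
WHERE points > 20
GROUP BY game

Note: WHERE filters rows before grouping.

Result:
  Football: 1
  Hockey: 1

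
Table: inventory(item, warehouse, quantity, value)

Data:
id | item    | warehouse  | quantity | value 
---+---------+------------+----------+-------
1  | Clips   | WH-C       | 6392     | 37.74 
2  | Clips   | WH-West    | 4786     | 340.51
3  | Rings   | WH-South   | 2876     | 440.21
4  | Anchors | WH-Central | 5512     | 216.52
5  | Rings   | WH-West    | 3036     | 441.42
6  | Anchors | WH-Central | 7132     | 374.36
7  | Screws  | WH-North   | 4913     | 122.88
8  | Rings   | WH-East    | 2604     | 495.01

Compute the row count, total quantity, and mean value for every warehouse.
SELECT warehouse,
       COUNT(*) as cnt,
       SUM(quantity) as total_quantity,
       AVG(value) as avg_value
FROM inventory
GROUP BY warehouse

Result:
  WH-C: 1 records, 6392 total quantity, 37.74 avg value
  WH-Central: 2 records, 12644 total quantity, 295.44 avg value
  WH-East: 1 records, 2604 total quantity, 495.01 avg value
  WH-North: 1 records, 4913 total quantity, 122.88 avg value
  WH-South: 1 records, 2876 total quantity, 440.21 avg value
  WH-West: 2 records, 7822 total quantity, 390.97 avg value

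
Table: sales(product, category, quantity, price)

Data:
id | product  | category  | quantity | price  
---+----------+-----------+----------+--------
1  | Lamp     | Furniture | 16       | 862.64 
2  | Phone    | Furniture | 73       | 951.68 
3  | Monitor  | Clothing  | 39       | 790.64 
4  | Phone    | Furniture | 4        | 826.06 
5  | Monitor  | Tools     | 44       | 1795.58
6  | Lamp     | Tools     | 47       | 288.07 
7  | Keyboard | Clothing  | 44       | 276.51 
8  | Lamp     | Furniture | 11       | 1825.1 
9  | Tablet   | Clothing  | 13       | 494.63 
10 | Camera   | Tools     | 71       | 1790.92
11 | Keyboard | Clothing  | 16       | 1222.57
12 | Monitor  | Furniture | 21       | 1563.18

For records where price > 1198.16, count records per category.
SELECT category, COUNT(*)
FROM sales
WHERE price > 1198.16
GROUP BY category

Note: WHERE filters rows before grouping.

Result:
  Clothing: 1
  Furniture: 2
  Tools: 2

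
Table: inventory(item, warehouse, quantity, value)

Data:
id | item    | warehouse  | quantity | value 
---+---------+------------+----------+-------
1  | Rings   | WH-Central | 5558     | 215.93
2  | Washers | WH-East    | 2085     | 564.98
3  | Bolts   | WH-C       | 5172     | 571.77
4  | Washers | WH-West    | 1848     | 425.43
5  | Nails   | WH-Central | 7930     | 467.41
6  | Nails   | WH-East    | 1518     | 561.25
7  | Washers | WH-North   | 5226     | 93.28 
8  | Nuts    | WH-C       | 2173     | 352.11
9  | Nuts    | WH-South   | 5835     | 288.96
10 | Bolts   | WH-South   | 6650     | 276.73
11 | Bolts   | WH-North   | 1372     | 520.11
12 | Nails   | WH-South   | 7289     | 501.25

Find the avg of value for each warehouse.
SELECT warehouse, AVG(value) as result
FROM inventory
GROUP BY warehouse

Result:
  WH-C: 461.94
  WH-Central: 341.67
  WH-East: 563.12
  WH-North: 306.70
  WH-South: 355.65
  WH-West: 425.43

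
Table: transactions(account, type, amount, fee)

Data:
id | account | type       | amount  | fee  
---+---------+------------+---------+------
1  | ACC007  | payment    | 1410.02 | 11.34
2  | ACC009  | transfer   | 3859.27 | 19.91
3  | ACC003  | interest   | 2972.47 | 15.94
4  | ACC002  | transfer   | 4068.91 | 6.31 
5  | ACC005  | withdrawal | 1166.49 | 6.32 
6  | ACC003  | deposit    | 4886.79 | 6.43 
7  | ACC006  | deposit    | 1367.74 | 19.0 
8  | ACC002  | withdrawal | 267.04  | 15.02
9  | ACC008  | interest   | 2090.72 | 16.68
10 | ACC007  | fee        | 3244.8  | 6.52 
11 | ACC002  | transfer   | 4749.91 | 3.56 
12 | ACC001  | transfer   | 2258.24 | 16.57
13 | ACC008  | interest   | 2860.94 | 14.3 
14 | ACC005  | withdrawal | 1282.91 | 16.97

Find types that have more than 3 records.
SELECT type, COUNT(*) as cnt
FROM transactions
GROUP BY type
HAVING COUNT(*) > 3

Result:
  transfer: 4

Note: HAVING filters groups after aggregation, WHERE filters rows before.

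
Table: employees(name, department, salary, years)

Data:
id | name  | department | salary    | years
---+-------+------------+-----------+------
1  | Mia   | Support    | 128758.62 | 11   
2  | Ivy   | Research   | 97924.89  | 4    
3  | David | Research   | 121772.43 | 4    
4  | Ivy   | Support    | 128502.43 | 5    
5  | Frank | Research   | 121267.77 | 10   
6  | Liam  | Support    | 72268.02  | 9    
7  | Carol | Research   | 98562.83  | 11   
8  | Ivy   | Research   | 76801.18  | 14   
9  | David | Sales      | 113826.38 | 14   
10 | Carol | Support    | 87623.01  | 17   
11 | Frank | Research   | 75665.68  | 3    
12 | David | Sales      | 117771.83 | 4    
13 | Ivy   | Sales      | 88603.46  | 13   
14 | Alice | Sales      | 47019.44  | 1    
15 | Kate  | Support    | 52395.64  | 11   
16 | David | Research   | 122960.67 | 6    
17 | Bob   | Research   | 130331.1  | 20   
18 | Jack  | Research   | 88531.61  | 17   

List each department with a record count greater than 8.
SELECT department, COUNT(*) as cnt
FROM employees
GROUP BY department
HAVING COUNT(*) > 8

Result:
  Research: 9

Note: HAVING filters groups after aggregation, WHERE filters rows before.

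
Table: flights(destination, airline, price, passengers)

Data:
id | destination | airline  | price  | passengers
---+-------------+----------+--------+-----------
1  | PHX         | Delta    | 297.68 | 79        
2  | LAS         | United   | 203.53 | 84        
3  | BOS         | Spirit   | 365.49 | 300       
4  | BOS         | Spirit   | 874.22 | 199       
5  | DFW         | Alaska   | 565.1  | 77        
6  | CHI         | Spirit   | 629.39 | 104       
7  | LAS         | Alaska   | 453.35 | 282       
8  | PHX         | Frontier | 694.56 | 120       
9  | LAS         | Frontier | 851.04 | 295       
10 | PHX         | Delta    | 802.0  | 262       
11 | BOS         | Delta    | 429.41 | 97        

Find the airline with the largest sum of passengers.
SELECT airline, SUM(passengers) as val
FROM flights
GROUP BY airline
ORDER BY val DESC
LIMIT 1

Result: Spirit with sum(passengers) = 603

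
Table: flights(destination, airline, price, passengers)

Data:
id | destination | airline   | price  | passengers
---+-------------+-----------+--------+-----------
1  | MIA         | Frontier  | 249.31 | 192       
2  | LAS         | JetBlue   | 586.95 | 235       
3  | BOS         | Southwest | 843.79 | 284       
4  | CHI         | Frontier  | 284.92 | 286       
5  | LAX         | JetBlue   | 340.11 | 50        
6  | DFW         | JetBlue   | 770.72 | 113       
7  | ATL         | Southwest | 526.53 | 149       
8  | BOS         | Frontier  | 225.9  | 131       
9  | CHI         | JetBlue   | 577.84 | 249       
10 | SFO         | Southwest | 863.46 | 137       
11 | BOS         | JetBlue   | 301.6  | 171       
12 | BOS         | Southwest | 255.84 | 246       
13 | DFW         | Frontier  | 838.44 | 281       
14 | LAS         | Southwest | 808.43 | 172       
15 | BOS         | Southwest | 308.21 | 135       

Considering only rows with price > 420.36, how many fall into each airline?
SELECT airline, COUNT(*)
FROM flights
WHERE price > 420.36
GROUP BY airline

Note: WHERE filters rows before grouping.

Result:
  Frontier: 1
  JetBlue: 3
  Southwest: 4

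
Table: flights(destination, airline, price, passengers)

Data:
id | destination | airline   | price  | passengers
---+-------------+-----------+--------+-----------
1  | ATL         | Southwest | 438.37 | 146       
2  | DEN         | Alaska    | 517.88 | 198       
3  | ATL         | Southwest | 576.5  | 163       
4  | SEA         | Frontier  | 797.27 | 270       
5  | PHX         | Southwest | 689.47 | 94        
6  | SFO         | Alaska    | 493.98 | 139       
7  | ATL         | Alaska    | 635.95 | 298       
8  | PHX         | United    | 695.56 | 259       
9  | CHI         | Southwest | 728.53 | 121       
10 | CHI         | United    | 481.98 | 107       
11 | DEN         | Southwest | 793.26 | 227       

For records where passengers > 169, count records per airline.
SELECT airline, COUNT(*)
FROM flights
WHERE passengers > 169
GROUP BY airline

Note: WHERE filters rows before grouping.

Result:
  Alaska: 2
  Frontier: 1
  Southwest: 1
  United: 1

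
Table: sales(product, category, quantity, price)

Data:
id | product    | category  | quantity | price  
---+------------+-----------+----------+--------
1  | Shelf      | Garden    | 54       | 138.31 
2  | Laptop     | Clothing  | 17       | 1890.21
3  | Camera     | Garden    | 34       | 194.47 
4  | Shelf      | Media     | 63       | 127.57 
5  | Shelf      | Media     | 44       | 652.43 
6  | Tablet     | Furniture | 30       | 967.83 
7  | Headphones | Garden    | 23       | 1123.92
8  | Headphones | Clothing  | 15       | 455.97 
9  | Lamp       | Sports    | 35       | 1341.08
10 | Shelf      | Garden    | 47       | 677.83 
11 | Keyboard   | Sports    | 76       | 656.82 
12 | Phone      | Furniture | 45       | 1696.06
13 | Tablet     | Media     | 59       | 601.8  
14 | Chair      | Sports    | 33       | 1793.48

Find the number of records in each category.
SELECT category, COUNT(*) as count
FROM sales
GROUP BY category

Result:
  Clothing: 2
  Furniture: 2
  Garden: 4
  Media: 3
  Sports: 3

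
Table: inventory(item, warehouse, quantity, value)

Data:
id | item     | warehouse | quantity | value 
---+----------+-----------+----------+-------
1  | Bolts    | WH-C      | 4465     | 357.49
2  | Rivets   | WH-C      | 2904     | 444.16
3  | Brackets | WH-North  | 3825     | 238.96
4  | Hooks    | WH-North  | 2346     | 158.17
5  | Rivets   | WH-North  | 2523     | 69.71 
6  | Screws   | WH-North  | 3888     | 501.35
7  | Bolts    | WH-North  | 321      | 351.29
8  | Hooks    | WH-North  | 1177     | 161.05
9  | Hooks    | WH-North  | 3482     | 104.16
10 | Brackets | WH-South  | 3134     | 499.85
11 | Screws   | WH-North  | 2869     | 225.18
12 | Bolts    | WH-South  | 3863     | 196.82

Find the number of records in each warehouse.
SELECT warehouse, COUNT(*) as count
FROM inventory
GROUP BY warehouse

Result:
  WH-C: 2
  WH-North: 8
  WH-South: 2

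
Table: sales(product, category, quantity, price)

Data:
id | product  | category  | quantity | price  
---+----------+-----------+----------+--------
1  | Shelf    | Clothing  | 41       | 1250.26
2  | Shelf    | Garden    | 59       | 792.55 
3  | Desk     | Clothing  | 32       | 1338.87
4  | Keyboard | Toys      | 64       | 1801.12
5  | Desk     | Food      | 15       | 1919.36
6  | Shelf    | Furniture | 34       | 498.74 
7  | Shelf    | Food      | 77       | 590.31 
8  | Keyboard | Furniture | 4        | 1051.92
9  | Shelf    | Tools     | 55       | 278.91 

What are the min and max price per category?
SELECT category, MIN(price), MAX(price)
FROM sales
GROUP BY category

Result:
  Clothing: min=1250.26, max=1338.87
  Food: min=590.31, max=1919.36
  Furniture: min=498.74, max=1051.92
  Garden: min=792.55, max=792.55
  Tools: min=278.91, max=278.91
  Toys: min=1801.12, max=1801.12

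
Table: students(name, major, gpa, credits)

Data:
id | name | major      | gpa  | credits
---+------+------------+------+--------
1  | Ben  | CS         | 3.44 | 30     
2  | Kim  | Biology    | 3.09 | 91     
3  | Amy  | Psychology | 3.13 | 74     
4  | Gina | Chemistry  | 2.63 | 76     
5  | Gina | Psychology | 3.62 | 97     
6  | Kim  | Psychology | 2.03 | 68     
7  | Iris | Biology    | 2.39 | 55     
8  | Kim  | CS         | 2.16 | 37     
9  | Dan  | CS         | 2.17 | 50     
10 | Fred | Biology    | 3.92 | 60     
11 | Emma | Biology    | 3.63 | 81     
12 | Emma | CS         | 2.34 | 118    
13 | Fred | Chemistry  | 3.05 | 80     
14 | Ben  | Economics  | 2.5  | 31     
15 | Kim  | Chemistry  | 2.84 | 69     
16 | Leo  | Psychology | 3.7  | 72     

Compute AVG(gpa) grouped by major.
SELECT major, AVG(gpa) as result
FROM students
GROUP BY major

Result:
  Biology: 3.26
  CS: 2.53
  Chemistry: 2.84
  Economics: 2.50
  Psychology: 3.12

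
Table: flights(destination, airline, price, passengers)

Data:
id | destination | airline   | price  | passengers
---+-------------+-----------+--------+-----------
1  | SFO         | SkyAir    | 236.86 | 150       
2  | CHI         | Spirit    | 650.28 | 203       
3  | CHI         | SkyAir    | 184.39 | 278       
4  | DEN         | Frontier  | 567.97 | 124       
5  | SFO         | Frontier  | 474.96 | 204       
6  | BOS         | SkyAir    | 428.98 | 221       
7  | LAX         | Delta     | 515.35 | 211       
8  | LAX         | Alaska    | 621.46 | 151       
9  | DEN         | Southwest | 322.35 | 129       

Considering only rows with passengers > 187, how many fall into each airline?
SELECT airline, COUNT(*)
FROM flights
WHERE passengers > 187
GROUP BY airline

Note: WHERE filters rows before grouping.

Result:
  Delta: 1
  Frontier: 1
  SkyAir: 2
  Spirit: 1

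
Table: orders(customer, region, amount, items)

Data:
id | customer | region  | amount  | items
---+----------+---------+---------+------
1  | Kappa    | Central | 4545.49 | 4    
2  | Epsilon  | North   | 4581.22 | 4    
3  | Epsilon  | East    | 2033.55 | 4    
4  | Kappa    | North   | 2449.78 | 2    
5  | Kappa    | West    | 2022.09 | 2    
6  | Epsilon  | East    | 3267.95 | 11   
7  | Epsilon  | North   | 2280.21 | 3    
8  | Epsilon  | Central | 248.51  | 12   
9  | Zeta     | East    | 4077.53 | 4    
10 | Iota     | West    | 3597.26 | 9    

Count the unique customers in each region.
SELECT region, COUNT(DISTINCT customer)
FROM orders
GROUP BY region

Result:
  Central: 2 distinct
  East: 2 distinct
  North: 2 distinct
  West: 2 distinct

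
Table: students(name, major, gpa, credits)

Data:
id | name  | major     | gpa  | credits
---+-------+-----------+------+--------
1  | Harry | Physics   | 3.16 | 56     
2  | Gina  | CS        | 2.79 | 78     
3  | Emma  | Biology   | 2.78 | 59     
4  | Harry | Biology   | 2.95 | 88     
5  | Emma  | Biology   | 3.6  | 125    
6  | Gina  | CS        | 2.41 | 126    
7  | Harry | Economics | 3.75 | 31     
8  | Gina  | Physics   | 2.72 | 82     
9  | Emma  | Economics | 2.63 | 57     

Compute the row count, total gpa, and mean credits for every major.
SELECT major,
       COUNT(*) as cnt,
       SUM(gpa) as total_gpa,
       AVG(credits) as avg_credits
FROM students
GROUP BY major

Result:
  Biology: 3 records, 9.33 total gpa, 90.67 avg credits
  CS: 2 records, 5.20 total gpa, 102.00 avg credits
  Economics: 2 records, 6.38 total gpa, 44.00 avg credits
  Physics: 2 records, 5.88 total gpa, 69.00 avg credits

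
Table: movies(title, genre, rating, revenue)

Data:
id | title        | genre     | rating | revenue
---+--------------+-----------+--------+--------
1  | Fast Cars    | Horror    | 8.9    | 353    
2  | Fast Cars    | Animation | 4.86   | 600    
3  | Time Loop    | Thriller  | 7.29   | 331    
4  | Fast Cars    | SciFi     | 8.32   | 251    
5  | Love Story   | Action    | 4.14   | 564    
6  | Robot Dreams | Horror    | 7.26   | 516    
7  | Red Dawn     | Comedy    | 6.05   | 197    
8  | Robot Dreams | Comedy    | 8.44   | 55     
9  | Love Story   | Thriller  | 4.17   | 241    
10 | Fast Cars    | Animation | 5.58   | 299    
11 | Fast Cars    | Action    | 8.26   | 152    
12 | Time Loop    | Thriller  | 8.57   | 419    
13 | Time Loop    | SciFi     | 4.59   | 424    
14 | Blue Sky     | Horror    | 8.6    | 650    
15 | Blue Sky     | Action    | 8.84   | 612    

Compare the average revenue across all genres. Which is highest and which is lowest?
SELECT genre, AVG(revenue)
FROM movies
GROUP BY genre
ORDER BY AVG(revenue)

All groups:
  Comedy: 126.00
  Thriller: 330.33
  SciFi: 337.50
  Action: 442.67
  Animation: 449.50
  Horror: 506.33

Highest: Horror (506.33)
Lowest: Comedy (126.00)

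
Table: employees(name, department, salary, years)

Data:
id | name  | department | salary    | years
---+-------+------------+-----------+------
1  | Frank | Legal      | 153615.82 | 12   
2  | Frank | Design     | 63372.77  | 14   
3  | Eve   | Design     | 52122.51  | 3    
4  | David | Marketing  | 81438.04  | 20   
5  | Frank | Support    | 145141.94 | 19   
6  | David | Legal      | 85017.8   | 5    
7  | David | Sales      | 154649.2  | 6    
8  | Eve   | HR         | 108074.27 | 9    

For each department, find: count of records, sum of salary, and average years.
SELECT department,
       COUNT(*) as cnt,
       SUM(salary) as total_salary,
       AVG(years) as avg_years
FROM employees
GROUP BY department

Result:
  Design: 2 records, 115495.28 total salary, 8.50 avg years
  HR: 1 records, 108074.27 total salary, 9.00 avg years
  Legal: 2 records, 238633.62 total salary, 8.50 avg years
  Marketing: 1 records, 81438.04 total salary, 20.00 avg years
  Sales: 1 records, 154649.20 total salary, 6.00 avg years
  Support: 1 records, 145141.94 total salary, 19.00 avg years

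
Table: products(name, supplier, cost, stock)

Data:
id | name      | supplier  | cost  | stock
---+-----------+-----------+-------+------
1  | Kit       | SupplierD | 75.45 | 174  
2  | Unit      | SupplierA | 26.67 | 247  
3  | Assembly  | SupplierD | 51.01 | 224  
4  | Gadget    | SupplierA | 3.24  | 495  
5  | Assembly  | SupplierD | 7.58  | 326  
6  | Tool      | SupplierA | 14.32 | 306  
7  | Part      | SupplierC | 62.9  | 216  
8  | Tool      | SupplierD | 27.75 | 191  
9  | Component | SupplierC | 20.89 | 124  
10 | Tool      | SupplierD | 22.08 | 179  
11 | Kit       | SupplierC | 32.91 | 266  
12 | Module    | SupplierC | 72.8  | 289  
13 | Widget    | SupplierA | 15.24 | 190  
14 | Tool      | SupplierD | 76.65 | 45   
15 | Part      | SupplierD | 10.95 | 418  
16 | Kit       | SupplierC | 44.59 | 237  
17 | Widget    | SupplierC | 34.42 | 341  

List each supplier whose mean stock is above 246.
SELECT supplier, AVG(stock)
FROM products
GROUP BY supplier
HAVING AVG(stock) > 246

Result:
  SupplierA: avg=309.50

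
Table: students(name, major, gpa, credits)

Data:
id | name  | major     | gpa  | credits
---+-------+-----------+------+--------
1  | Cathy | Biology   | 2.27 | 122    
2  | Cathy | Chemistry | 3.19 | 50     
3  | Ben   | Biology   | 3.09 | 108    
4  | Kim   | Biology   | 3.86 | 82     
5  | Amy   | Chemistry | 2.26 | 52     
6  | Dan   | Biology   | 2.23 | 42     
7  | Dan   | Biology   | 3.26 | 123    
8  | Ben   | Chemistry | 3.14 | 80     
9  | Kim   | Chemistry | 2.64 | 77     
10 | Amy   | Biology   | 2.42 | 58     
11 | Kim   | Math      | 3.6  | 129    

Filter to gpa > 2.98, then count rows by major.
SELECT major, COUNT(*)
FROM students
WHERE gpa > 2.98
GROUP BY major

Note: WHERE filters rows before grouping.

Result:
  Biology: 3
  Chemistry: 2
  Math: 1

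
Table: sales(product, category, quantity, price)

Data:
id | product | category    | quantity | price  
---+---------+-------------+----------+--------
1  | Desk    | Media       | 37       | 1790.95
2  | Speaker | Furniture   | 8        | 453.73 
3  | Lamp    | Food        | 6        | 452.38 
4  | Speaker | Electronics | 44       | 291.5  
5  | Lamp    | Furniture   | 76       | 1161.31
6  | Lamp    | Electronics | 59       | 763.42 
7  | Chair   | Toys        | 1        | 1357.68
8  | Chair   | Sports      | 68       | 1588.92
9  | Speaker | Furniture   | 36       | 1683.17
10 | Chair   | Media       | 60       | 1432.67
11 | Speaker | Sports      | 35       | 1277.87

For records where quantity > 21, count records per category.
SELECT category, COUNT(*)
FROM sales
WHERE quantity > 21
GROUP BY category

Note: WHERE filters rows before grouping.

Result:
  Electronics: 2
  Furniture: 2
  Media: 2
  Sports: 2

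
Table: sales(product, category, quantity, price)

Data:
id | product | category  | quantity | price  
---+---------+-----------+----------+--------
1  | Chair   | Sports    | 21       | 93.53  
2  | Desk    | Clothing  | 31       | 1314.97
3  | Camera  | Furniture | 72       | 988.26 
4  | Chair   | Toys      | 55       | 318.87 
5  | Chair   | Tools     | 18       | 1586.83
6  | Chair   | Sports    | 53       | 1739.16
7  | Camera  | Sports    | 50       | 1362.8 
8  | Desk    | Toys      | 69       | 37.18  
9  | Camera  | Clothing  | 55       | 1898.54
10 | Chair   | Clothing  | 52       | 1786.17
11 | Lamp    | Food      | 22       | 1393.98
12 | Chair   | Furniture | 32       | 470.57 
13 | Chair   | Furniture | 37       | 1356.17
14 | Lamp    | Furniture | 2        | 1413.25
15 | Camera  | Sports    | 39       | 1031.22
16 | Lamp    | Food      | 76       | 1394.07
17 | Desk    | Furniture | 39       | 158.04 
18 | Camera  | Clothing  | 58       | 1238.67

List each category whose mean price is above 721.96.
SELECT category, AVG(price)
FROM sales
GROUP BY category
HAVING AVG(price) > 721.96

Result:
  Clothing: avg=1559.59
  Food: avg=1394.03
  Furniture: avg=877.26
  Sports: avg=1056.68
  Tools: avg=1586.83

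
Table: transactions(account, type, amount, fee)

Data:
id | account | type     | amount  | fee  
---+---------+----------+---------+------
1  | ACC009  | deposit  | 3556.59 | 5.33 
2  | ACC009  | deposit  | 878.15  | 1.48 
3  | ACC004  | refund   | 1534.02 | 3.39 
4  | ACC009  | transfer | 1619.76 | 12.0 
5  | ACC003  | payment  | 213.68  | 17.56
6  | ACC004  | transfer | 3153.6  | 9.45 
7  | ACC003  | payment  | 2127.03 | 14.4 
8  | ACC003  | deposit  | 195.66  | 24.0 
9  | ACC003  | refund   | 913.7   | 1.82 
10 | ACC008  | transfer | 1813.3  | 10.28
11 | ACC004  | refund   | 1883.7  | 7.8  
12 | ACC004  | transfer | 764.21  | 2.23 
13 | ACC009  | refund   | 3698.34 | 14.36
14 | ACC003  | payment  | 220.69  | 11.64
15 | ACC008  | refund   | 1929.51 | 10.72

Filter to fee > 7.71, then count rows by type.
SELECT type, COUNT(*)
FROM transactions
WHERE fee > 7.71
GROUP BY type

Note: WHERE filters rows before grouping.

Result:
  deposit: 1
  payment: 3
  refund: 3
  transfer: 3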